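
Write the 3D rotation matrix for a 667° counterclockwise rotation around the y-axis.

Rotation matrix for counterclockwise 667° around y-axis:
cos(667°) = 0.6018, sin(667°) = -0.7986
Result: [[0.6018, 0, -0.7986], [0, 1, 0], [0.7986, 0, 0.6018]]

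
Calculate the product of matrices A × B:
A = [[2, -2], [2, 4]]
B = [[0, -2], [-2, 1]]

Matrix multiplication:
C[0][0] = 2×0 + -2×-2 = 4
C[0][1] = 2×-2 + -2×1 = -6
C[1][0] = 2×0 + 4×-2 = -8
C[1][1] = 2×-2 + 4×1 = 0
Result: [[4, -6], [-8, 0]]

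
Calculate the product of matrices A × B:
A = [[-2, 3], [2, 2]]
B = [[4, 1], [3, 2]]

Matrix multiplication:
C[0][0] = -2×4 + 3×3 = 1
C[0][1] = -2×1 + 3×2 = 4
C[1][0] = 2×4 + 2×3 = 14
C[1][1] = 2×1 + 2×2 = 6
Result: [[1, 4], [14, 6]]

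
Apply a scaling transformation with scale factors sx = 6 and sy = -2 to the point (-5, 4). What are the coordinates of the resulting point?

Scaling matrix:
[[6, 0], [0, -2]]
Result: (-5 × 6, 4 × -2) = (-30, -8)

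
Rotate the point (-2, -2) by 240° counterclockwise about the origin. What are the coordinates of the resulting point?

Rotation matrix for 240°: [[cos 240°, -sin 240°], [sin 240°, cos 240°]] ≈ [[-0.500000, 0.866025], [-0.866025, -0.500000]]
[[-0.500000, 0.866025], [-0.866025, -0.500000]] × [-2, -2]ᵀ ≈ [-0.7321, 2.7321]ᵀ
Result: (-0.7321, 2.7321)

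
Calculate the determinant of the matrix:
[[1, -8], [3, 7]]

For a 2×2 matrix [[a, b], [c, d]], det = ad - bc
det = (1)(7) - (-8)(3) = 7 - -24 = 31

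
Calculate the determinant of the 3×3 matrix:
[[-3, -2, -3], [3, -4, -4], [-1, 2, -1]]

Expansion along first row:
det = -3·det([[-4,-4],[2,-1]]) - -2·det([[3,-4],[-1,-1]]) + -3·det([[3,-4],[-1,2]])
    = -3·(-4·-1 - -4·2) - -2·(3·-1 - -4·-1) + -3·(3·2 - -4·-1)
    = -3·12 - -2·-7 + -3·2
    = -36 + -14 + -6 = -56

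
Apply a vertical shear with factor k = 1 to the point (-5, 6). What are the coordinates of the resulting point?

Shear matrix for vertical shear with factor k = 1:
[[1, 0], [1, 1]]
Result: (-5, 6) → (-5, 1)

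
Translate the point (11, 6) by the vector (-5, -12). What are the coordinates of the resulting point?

Translation by (-5, -12) (homogeneous matrix [[1, 0, -5], [0, 1, -12], [0, 0, 1]]):
x' = 11 + -5 = 6
y' = 6 + -12 = -6
Result: (6, -6)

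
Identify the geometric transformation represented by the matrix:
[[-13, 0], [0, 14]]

This matrix represents: non-uniform scaling by sx = -13, sy = 14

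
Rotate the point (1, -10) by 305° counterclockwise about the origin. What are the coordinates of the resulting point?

Rotation matrix for 305°: [[cos 305°, -sin 305°], [sin 305°, cos 305°]] ≈ [[0.573576, 0.819152], [-0.819152, 0.573576]]
[[0.573576, 0.819152], [-0.819152, 0.573576]] × [1, -10]ᵀ ≈ [-7.6179, -6.5549]ᵀ
Result: (-7.6179, -6.5549)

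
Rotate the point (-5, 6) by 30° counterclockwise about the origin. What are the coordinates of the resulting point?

Rotation matrix for 30°: [[cos 30°, -sin 30°], [sin 30°, cos 30°]] ≈ [[0.866025, -0.500000], [0.500000, 0.866025]]
[[0.866025, -0.500000], [0.500000, 0.866025]] × [-5, 6]ᵀ ≈ [-7.3301, 2.6962]ᵀ
Result: (-7.3301, 2.6962)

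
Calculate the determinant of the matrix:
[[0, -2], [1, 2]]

For a 2×2 matrix [[a, b], [c, d]], det = ad - bc
det = (0)(2) - (-2)(1) = 0 - -2 = 2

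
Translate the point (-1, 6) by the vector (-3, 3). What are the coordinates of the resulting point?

Translation by (-3, 3) (homogeneous matrix [[1, 0, -3], [0, 1, 3], [0, 0, 1]]):
x' = -1 + -3 = -4
y' = 6 + 3 = 9
Result: (-4, 9)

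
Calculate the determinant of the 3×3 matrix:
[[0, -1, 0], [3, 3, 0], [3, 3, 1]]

Expansion along first row:
det = 0·det([[3,0],[3,1]]) - -1·det([[3,0],[3,1]]) + 0·det([[3,3],[3,3]])
    = 0·(3·1 - 0·3) - -1·(3·1 - 0·3) + 0·(3·3 - 3·3)
    = 0·3 - -1·3 + 0·0
    = 0 + 3 + 0 = 3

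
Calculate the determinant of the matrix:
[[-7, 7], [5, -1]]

For a 2×2 matrix [[a, b], [c, d]], det = ad - bc
det = (-7)(-1) - (7)(5) = 7 - 35 = -28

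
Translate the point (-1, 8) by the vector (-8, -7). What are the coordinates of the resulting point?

Translation by (-8, -7) (homogeneous matrix [[1, 0, -8], [0, 1, -7], [0, 0, 1]]):
x' = -1 + -8 = -9
y' = 8 + -7 = 1
Result: (-9, 1)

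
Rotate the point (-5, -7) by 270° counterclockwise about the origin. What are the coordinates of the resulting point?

Rotation matrix for 270°: [[cos 270°, -sin 270°], [sin 270°, cos 270°]] = [[0, 1], [-1, 0]]
[[0, 1], [-1, 0]] × [-5, -7]ᵀ = [-7, 5]ᵀ
Result: (-7, 5)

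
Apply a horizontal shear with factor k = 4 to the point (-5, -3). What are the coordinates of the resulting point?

Shear matrix for horizontal shear with factor k = 4:
[[1, 4], [0, 1]]
Result: (-5, -3) → (-17, -3)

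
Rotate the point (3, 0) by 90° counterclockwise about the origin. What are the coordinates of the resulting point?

Rotation matrix for 90°: [[cos 90°, -sin 90°], [sin 90°, cos 90°]] = [[0, -1], [1, 0]]
[[0, -1], [1, 0]] × [3, 0]ᵀ = [0, 3]ᵀ
Result: (0, 3)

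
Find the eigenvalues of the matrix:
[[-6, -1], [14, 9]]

Characteristic equation: det(A - λI) = 0
λ² - (trace)λ + (det) = 0
trace = -6 + 9 = 3, det = (-6)(9) - (-1)(14) = -40
λ² - (3)λ + (-40) = 0
λ = (3 ± √((3)² - 4·(-40))) / 2 = (3 ± √169) / 2
Solving: λ = -5, 8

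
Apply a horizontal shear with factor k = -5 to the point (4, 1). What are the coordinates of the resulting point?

Shear matrix for horizontal shear with factor k = -5:
[[1, -5], [0, 1]]
Result: (4, 1) → (-1, 1)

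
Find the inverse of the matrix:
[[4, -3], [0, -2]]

For [[a,b],[c,d]], inverse = (1/det)·[[d,-b],[-c,a]]
det = (4)(-2) - (-3)(0) = -8 - 0 = -8
Inverse = (1/-8)·[[-2, 3], [0, 4]]
= [[1/4, -3/8], [0, -1/2]]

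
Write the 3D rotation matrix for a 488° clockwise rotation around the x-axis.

Rotation matrix for clockwise 488° around x-axis:
A clockwise rotation by 488° is a counterclockwise rotation by -488°.
cos(-488°) = -0.6157, sin(-488°) = -0.7880
Result: [[1, 0, 0], [0, -0.6157, 0.7880], [0, -0.7880, -0.6157]]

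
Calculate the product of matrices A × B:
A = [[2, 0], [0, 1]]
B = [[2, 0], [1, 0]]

Matrix multiplication:
C[0][0] = 2×2 + 0×1 = 4
C[0][1] = 2×0 + 0×0 = 0
C[1][0] = 0×2 + 1×1 = 1
C[1][1] = 0×0 + 1×0 = 0
Result: [[4, 0], [1, 0]]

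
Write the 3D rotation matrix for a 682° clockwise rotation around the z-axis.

Rotation matrix for clockwise 682° around z-axis:
A clockwise rotation by 682° is a counterclockwise rotation by -682°.
cos(-682°) = 0.7880, sin(-682°) = 0.6157
Result: [[0.7880, -0.6157, 0], [0.6157, 0.7880, 0], [0, 0, 1]]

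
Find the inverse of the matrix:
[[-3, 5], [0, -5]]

For [[a,b],[c,d]], inverse = (1/det)·[[d,-b],[-c,a]]
det = (-3)(-5) - (5)(0) = 15 - 0 = 15
Inverse = (1/15)·[[-5, -5], [0, -3]]
= [[-1/3, -1/3], [0, -1/5]]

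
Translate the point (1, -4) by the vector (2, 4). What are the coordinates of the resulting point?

Translation by (2, 4) (homogeneous matrix [[1, 0, 2], [0, 1, 4], [0, 0, 1]]):
x' = 1 + 2 = 3
y' = -4 + 4 = 0
Result: (3, 0)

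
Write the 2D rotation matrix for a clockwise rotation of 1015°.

Rotation matrix formula: [[cos θ, -sin θ], [sin θ, cos θ]]
A clockwise rotation by 1015° is equivalent to a counterclockwise rotation by -1015°.
For θ = -1015°:
cos(-1015°) = 0.4226
sin(-1015°) = 0.9063
Result: [[0.4226, -0.9063], [0.9063, 0.4226]]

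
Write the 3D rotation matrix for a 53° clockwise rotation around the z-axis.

Rotation matrix for clockwise 53° around z-axis:
A clockwise rotation by 53° is a counterclockwise rotation by -53°.
cos(-53°) = 0.6018, sin(-53°) = -0.7986
Result: [[0.6018, 0.7986, 0], [-0.7986, 0.6018, 0], [0, 0, 1]]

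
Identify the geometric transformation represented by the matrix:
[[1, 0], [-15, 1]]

This matrix represents: vertical shear with factor -15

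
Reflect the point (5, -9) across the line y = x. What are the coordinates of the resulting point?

Reflection across line y = x: (5, -9) → (-9, 5)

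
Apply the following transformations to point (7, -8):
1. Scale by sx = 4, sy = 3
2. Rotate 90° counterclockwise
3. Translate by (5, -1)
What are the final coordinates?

Step 1: Scale → (28, -24)
Step 2: Rotate 90° → (24, 28)
Step 3: Translate → (29, 27)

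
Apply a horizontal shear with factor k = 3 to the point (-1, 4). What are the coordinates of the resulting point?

Shear matrix for horizontal shear with factor k = 3:
[[1, 3], [0, 1]]
Result: (-1, 4) → (11, 4)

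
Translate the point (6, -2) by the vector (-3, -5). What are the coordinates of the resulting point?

Translation by (-3, -5) (homogeneous matrix [[1, 0, -3], [0, 1, -5], [0, 0, 1]]):
x' = 6 + -3 = 3
y' = -2 + -5 = -7
Result: (3, -7)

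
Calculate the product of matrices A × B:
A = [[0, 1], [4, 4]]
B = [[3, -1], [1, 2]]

Matrix multiplication:
C[0][0] = 0×3 + 1×1 = 1
C[0][1] = 0×-1 + 1×2 = 2
C[1][0] = 4×3 + 4×1 = 16
C[1][1] = 4×-1 + 4×2 = 4
Result: [[1, 2], [16, 4]]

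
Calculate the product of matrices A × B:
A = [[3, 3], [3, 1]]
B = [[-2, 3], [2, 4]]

Matrix multiplication:
C[0][0] = 3×-2 + 3×2 = 0
C[0][1] = 3×3 + 3×4 = 21
C[1][0] = 3×-2 + 1×2 = -4
C[1][1] = 3×3 + 1×4 = 13
Result: [[0, 21], [-4, 13]]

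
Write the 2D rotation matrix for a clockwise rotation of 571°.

Rotation matrix formula: [[cos θ, -sin θ], [sin θ, cos θ]]
A clockwise rotation by 571° is equivalent to a counterclockwise rotation by -571°.
For θ = -571°:
cos(-571°) = -0.8572
sin(-571°) = 0.5150
Result: [[-0.8572, -0.5150], [0.5150, -0.8572]]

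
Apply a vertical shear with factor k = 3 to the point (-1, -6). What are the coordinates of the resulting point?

Shear matrix for vertical shear with factor k = 3:
[[1, 0], [3, 1]]
Result: (-1, -6) → (-1, -9)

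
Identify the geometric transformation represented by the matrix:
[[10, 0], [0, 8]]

This matrix represents: non-uniform scaling by sx = 10, sy = 8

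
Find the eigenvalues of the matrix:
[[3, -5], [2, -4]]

Characteristic equation: det(A - λI) = 0
λ² - (trace)λ + (det) = 0
trace = 3 + -4 = -1, det = (3)(-4) - (-5)(2) = -2
λ² - (-1)λ + (-2) = 0
λ = (-1 ± √((-1)² - 4·(-2))) / 2 = (-1 ± √9) / 2
Solving: λ = -2, 1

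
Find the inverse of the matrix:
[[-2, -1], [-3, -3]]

For [[a,b],[c,d]], inverse = (1/det)·[[d,-b],[-c,a]]
det = (-2)(-3) - (-1)(-3) = 6 - 3 = 3
Inverse = (1/3)·[[-3, 1], [3, -2]]
= [[-1, 1/3], [1, -2/3]]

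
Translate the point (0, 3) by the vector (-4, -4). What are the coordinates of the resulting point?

Translation by (-4, -4) (homogeneous matrix [[1, 0, -4], [0, 1, -4], [0, 0, 1]]):
x' = 0 + -4 = -4
y' = 3 + -4 = -1
Result: (-4, -1)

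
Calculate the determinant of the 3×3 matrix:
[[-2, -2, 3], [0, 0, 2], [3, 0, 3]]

Expansion along first row:
det = -2·det([[0,2],[0,3]]) - -2·det([[0,2],[3,3]]) + 3·det([[0,0],[3,0]])
    = -2·(0·3 - 2·0) - -2·(0·3 - 2·3) + 3·(0·0 - 0·3)
    = -2·0 - -2·-6 + 3·0
    = 0 + -12 + 0 = -12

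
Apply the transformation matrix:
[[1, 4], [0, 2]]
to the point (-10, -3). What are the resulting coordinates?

Matrix multiplication:
[[1, 4], [0, 2]] × [-10, -3]ᵀ
= [(1)(-10) + (4)(-3), (0)(-10) + (2)(-3)]ᵀ
= [-22, -6]ᵀ
Result: (-22, -6)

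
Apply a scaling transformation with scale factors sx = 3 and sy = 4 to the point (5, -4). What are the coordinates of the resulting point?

Scaling matrix:
[[3, 0], [0, 4]]
Result: (5 × 3, -4 × 4) = (15, -16)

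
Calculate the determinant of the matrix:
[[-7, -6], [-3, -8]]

For a 2×2 matrix [[a, b], [c, d]], det = ad - bc
det = (-7)(-8) - (-6)(-3) = 56 - 18 = 38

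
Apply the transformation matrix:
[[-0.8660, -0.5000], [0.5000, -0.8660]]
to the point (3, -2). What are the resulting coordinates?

Matrix multiplication:
[[-0.8660, -0.5000], [0.5000, -0.8660]] × [3, -2]ᵀ
= [(-0.8660)(3) + (-0.5000)(-2), (0.5000)(3) + (-0.8660)(-2)]ᵀ
= [-1.5980, 3.2320]ᵀ
Result: (-1.5980, 3.2320)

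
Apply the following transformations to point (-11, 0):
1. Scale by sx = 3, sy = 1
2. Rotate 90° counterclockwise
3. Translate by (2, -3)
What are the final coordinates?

Step 1: Scale → (-33, 0)
Step 2: Rotate 90° → (0, -33)
Step 3: Translate → (2, -36)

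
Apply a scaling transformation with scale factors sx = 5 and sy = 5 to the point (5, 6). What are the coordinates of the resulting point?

Scaling matrix:
[[5, 0], [0, 5]]
Result: (5 × 5, 6 × 5) = (25, 30)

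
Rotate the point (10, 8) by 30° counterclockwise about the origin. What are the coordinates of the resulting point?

Rotation matrix for 30°: [[cos 30°, -sin 30°], [sin 30°, cos 30°]] ≈ [[0.866025, -0.500000], [0.500000, 0.866025]]
[[0.866025, -0.500000], [0.500000, 0.866025]] × [10, 8]ᵀ ≈ [4.6603, 11.9282]ᵀ
Result: (4.6603, 11.9282)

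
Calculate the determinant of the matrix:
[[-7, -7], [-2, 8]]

For a 2×2 matrix [[a, b], [c, d]], det = ad - bc
det = (-7)(8) - (-7)(-2) = -56 - 14 = -70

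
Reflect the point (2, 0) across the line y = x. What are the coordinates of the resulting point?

Reflection across line y = x: (2, 0) → (0, 2)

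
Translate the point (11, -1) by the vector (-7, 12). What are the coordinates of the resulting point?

Translation by (-7, 12) (homogeneous matrix [[1, 0, -7], [0, 1, 12], [0, 0, 1]]):
x' = 11 + -7 = 4
y' = -1 + 12 = 11
Result: (4, 11)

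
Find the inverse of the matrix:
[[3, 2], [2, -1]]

For [[a,b],[c,d]], inverse = (1/det)·[[d,-b],[-c,a]]
det = (3)(-1) - (2)(2) = -3 - 4 = -7
Inverse = (1/-7)·[[-1, -2], [-2, 3]]
= [[1/7, 2/7], [2/7, -3/7]]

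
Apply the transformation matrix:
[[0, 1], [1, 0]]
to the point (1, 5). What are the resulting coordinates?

Matrix multiplication:
[[0, 1], [1, 0]] × [1, 5]ᵀ
= [(0)(1) + (1)(5), (1)(1) + (0)(5)]ᵀ
= [5, 1]ᵀ
Result: (5, 1)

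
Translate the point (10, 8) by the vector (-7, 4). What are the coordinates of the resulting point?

Translation by (-7, 4) (homogeneous matrix [[1, 0, -7], [0, 1, 4], [0, 0, 1]]):
x' = 10 + -7 = 3
y' = 8 + 4 = 12
Result: (3, 12)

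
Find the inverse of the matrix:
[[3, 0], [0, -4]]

For [[a,b],[c,d]], inverse = (1/det)·[[d,-b],[-c,a]]
det = (3)(-4) - (0)(0) = -12 - 0 = -12
Inverse = (1/-12)·[[-4, 0], [0, 3]]
= [[1/3, 0], [0, -1/4]]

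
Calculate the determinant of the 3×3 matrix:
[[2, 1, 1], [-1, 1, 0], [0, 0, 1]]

Expansion along first row:
det = 2·det([[1,0],[0,1]]) - 1·det([[-1,0],[0,1]]) + 1·det([[-1,1],[0,0]])
    = 2·(1·1 - 0·0) - 1·(-1·1 - 0·0) + 1·(-1·0 - 1·0)
    = 2·1 - 1·-1 + 1·0
    = 2 + 1 + 0 = 3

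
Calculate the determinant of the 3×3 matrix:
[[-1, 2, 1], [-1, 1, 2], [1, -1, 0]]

Expansion along first row:
det = -1·det([[1,2],[-1,0]]) - 2·det([[-1,2],[1,0]]) + 1·det([[-1,1],[1,-1]])
    = -1·(1·0 - 2·-1) - 2·(-1·0 - 2·1) + 1·(-1·-1 - 1·1)
    = -1·2 - 2·-2 + 1·0
    = -2 + 4 + 0 = 2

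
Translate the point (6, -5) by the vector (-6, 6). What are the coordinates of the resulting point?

Translation by (-6, 6) (homogeneous matrix [[1, 0, -6], [0, 1, 6], [0, 0, 1]]):
x' = 6 + -6 = 0
y' = -5 + 6 = 1
Result: (0, 1)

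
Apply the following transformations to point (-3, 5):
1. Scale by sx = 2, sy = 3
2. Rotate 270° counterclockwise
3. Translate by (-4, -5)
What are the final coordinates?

Step 1: Scale → (-6, 15)
Step 2: Rotate 270° → (15, 6)
Step 3: Translate → (11, 1)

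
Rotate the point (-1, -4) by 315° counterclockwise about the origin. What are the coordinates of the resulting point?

Rotation matrix for 315°: [[cos 315°, -sin 315°], [sin 315°, cos 315°]] ≈ [[0.707107, 0.707107], [-0.707107, 0.707107]]
[[0.707107, 0.707107], [-0.707107, 0.707107]] × [-1, -4]ᵀ ≈ [-3.5355, -2.1213]ᵀ
Result: (-3.5355, -2.1213)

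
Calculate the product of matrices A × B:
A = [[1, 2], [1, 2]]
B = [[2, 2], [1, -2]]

Matrix multiplication:
C[0][0] = 1×2 + 2×1 = 4
C[0][1] = 1×2 + 2×-2 = -2
C[1][0] = 1×2 + 2×1 = 4
C[1][1] = 1×2 + 2×-2 = -2
Result: [[4, -2], [4, -2]]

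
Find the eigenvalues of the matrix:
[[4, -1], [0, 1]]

Characteristic equation: det(A - λI) = 0
λ² - (trace)λ + (det) = 0
trace = 4 + 1 = 5, det = (4)(1) - (-1)(0) = 4
λ² - (5)λ + (4) = 0
λ = (5 ± √((5)² - 4·(4))) / 2 = (5 ± √9) / 2
Solving: λ = 1, 4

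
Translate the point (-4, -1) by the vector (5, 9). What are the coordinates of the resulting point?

Translation by (5, 9) (homogeneous matrix [[1, 0, 5], [0, 1, 9], [0, 0, 1]]):
x' = -4 + 5 = 1
y' = -1 + 9 = 8
Result: (1, 8)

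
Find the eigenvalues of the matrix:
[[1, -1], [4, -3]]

Characteristic equation: det(A - λI) = 0
λ² - (trace)λ + (det) = 0
trace = 1 + -3 = -2, det = (1)(-3) - (-1)(4) = 1
λ² - (-2)λ + (1) = 0
λ = (-2 ± √((-2)² - 4·(1))) / 2 = (-2 ± √0) / 2
Solving: λ = -1, -1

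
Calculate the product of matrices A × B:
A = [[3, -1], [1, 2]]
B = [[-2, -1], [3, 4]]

Matrix multiplication:
C[0][0] = 3×-2 + -1×3 = -9
C[0][1] = 3×-1 + -1×4 = -7
C[1][0] = 1×-2 + 2×3 = 4
C[1][1] = 1×-1 + 2×4 = 7
Result: [[-9, -7], [4, 7]]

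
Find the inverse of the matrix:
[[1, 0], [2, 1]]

For [[a,b],[c,d]], inverse = (1/det)·[[d,-b],[-c,a]]
det = (1)(1) - (0)(2) = 1 - 0 = 1
Inverse = [[1, 0], [-2, 1]]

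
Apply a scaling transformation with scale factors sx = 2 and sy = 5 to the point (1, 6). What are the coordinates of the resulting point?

Scaling matrix:
[[2, 0], [0, 5]]
Result: (1 × 2, 6 × 5) = (2, 30)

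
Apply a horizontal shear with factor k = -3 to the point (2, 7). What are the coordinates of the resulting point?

Shear matrix for horizontal shear with factor k = -3:
[[1, -3], [0, 1]]
Result: (2, 7) → (-19, 7)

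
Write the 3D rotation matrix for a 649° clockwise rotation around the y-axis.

Rotation matrix for clockwise 649° around y-axis:
A clockwise rotation by 649° is a counterclockwise rotation by -649°.
cos(-649°) = 0.3256, sin(-649°) = 0.9455
Result: [[0.3256, 0, 0.9455], [0, 1, 0], [-0.9455, 0, 0.3256]]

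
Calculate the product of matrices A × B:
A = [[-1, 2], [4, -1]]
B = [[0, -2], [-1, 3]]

Matrix multiplication:
C[0][0] = -1×0 + 2×-1 = -2
C[0][1] = -1×-2 + 2×3 = 8
C[1][0] = 4×0 + -1×-1 = 1
C[1][1] = 4×-2 + -1×3 = -11
Result: [[-2, 8], [1, -11]]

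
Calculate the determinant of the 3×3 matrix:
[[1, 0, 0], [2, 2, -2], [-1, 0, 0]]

Expansion along first row:
det = 1·det([[2,-2],[0,0]]) - 0·det([[2,-2],[-1,0]]) + 0·det([[2,2],[-1,0]])
    = 1·(2·0 - -2·0) - 0·(2·0 - -2·-1) + 0·(2·0 - 2·-1)
    = 1·0 - 0·-2 + 0·2
    = 0 + 0 + 0 = 0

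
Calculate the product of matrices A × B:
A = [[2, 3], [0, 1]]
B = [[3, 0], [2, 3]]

Matrix multiplication:
C[0][0] = 2×3 + 3×2 = 12
C[0][1] = 2×0 + 3×3 = 9
C[1][0] = 0×3 + 1×2 = 2
C[1][1] = 0×0 + 1×3 = 3
Result: [[12, 9], [2, 3]]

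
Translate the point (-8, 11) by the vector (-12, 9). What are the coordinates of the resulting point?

Translation by (-12, 9) (homogeneous matrix [[1, 0, -12], [0, 1, 9], [0, 0, 1]]):
x' = -8 + -12 = -20
y' = 11 + 9 = 20
Result: (-20, 20)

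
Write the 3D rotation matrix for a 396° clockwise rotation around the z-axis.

Rotation matrix for clockwise 396° around z-axis:
A clockwise rotation by 396° is a counterclockwise rotation by -396°.
cos(-396°) = 0.8090, sin(-396°) = -0.5878
Result: [[0.8090, 0.5878, 0], [-0.5878, 0.8090, 0], [0, 0, 1]]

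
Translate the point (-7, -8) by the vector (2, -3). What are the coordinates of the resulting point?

Translation by (2, -3) (homogeneous matrix [[1, 0, 2], [0, 1, -3], [0, 0, 1]]):
x' = -7 + 2 = -5
y' = -8 + -3 = -11
Result: (-5, -11)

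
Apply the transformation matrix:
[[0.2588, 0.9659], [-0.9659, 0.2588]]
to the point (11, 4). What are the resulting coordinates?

Matrix multiplication:
[[0.2588, 0.9659], [-0.9659, 0.2588]] × [11, 4]ᵀ
= [(0.2588)(11) + (0.9659)(4), (-0.9659)(11) + (0.2588)(4)]ᵀ
= [6.7104, -9.5897]ᵀ
Result: (6.7104, -9.5897)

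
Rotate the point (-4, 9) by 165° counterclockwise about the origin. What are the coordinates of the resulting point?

Rotation matrix for 165°: [[cos 165°, -sin 165°], [sin 165°, cos 165°]] ≈ [[-0.965926, -0.258819], [0.258819, -0.965926]]
[[-0.965926, -0.258819], [0.258819, -0.965926]] × [-4, 9]ᵀ ≈ [1.5343, -9.7286]ᵀ
Result: (1.5343, -9.7286)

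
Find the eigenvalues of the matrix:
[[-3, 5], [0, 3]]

Characteristic equation: det(A - λI) = 0
λ² - (trace)λ + (det) = 0
trace = -3 + 3 = 0, det = (-3)(3) - (5)(0) = -9
λ² - (0)λ + (-9) = 0
λ = (0 ± √((0)² - 4·(-9))) / 2 = (0 ± √36) / 2
Solving: λ = -3, 3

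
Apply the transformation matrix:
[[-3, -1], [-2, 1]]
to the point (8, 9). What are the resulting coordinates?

Matrix multiplication:
[[-3, -1], [-2, 1]] × [8, 9]ᵀ
= [(-3)(8) + (-1)(9), (-2)(8) + (1)(9)]ᵀ
= [-33, -7]ᵀ
Result: (-33, -7)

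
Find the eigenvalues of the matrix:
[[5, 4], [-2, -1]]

Characteristic equation: det(A - λI) = 0
λ² - (trace)λ + (det) = 0
trace = 5 + -1 = 4, det = (5)(-1) - (4)(-2) = 3
λ² - (4)λ + (3) = 0
λ = (4 ± √((4)² - 4·(3))) / 2 = (4 ± √4) / 2
Solving: λ = 1, 3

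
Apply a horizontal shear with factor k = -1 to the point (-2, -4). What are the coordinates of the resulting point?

Shear matrix for horizontal shear with factor k = -1:
[[1, -1], [0, 1]]
Result: (-2, -4) → (2, -4)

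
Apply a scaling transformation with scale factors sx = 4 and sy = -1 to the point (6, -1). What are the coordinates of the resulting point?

Scaling matrix:
[[4, 0], [0, -1]]
Result: (6 × 4, -1 × -1) = (24, 1)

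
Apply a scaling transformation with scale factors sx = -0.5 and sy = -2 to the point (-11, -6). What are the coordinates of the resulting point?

Scaling matrix:
[[-0.50, 0], [0, -2]]
Result: (-11 × -0.5, -6 × -2) = (5.5, 12)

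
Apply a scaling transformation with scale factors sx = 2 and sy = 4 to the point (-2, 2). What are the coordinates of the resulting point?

Scaling matrix:
[[2, 0], [0, 4]]
Result: (-2 × 2, 2 × 4) = (-4, 8)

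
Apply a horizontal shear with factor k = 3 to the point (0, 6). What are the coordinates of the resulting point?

Shear matrix for horizontal shear with factor k = 3:
[[1, 3], [0, 1]]
Result: (0, 6) → (18, 6)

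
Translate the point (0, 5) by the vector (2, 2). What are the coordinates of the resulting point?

Translation by (2, 2) (homogeneous matrix [[1, 0, 2], [0, 1, 2], [0, 0, 1]]):
x' = 0 + 2 = 2
y' = 5 + 2 = 7
Result: (2, 7)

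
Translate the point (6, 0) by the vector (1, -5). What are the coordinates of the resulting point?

Translation by (1, -5) (homogeneous matrix [[1, 0, 1], [0, 1, -5], [0, 0, 1]]):
x' = 6 + 1 = 7
y' = 0 + -5 = -5
Result: (7, -5)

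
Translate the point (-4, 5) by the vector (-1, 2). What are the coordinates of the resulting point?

Translation by (-1, 2) (homogeneous matrix [[1, 0, -1], [0, 1, 2], [0, 0, 1]]):
x' = -4 + -1 = -5
y' = 5 + 2 = 7
Result: (-5, 7)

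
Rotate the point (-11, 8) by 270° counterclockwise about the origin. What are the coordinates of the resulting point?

Rotation matrix for 270°: [[cos 270°, -sin 270°], [sin 270°, cos 270°]] = [[0, 1], [-1, 0]]
[[0, 1], [-1, 0]] × [-11, 8]ᵀ = [8, 11]ᵀ
Result: (8, 11)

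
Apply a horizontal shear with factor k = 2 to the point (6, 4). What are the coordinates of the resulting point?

Shear matrix for horizontal shear with factor k = 2:
[[1, 2], [0, 1]]
Result: (6, 4) → (14, 4)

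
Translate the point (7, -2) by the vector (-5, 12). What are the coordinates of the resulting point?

Translation by (-5, 12) (homogeneous matrix [[1, 0, -5], [0, 1, 12], [0, 0, 1]]):
x' = 7 + -5 = 2
y' = -2 + 12 = 10
Result: (2, 10)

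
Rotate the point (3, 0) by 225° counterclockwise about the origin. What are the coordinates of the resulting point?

Rotation matrix for 225°: [[cos 225°, -sin 225°], [sin 225°, cos 225°]] ≈ [[-0.707107, 0.707107], [-0.707107, -0.707107]]
[[-0.707107, 0.707107], [-0.707107, -0.707107]] × [3, 0]ᵀ ≈ [-2.1213, -2.1213]ᵀ
Result: (-2.1213, -2.1213)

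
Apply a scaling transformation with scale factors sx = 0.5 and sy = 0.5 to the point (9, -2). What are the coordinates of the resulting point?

Scaling matrix:
[[0.50, 0], [0, 0.50]]
Result: (9 × 0.5, -2 × 0.5) = (4.5, -1)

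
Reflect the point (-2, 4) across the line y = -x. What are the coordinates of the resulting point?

Reflection across line y = -x: (-2, 4) → (-4, 2)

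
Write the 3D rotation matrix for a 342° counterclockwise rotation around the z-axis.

Rotation matrix for counterclockwise 342° around z-axis:
cos(342°) = 0.9511, sin(342°) = -0.3090
Result: [[0.9511, 0.3090, 0], [-0.3090, 0.9511, 0], [0, 0, 1]]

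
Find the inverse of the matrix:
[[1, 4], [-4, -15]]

For [[a,b],[c,d]], inverse = (1/det)·[[d,-b],[-c,a]]
det = (1)(-15) - (4)(-4) = -15 - -16 = 1
Inverse = [[-15, -4], [4, 1]]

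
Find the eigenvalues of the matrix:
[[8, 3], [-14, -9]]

Characteristic equation: det(A - λI) = 0
λ² - (trace)λ + (det) = 0
trace = 8 + -9 = -1, det = (8)(-9) - (3)(-14) = -30
λ² - (-1)λ + (-30) = 0
λ = (-1 ± √((-1)² - 4·(-30))) / 2 = (-1 ± √121) / 2
Solving: λ = -6, 5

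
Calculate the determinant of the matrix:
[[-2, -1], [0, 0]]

For a 2×2 matrix [[a, b], [c, d]], det = ad - bc
det = (-2)(0) - (-1)(0) = 0 - 0 = 0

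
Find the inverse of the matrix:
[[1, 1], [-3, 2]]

For [[a,b],[c,d]], inverse = (1/det)·[[d,-b],[-c,a]]
det = (1)(2) - (1)(-3) = 2 - -3 = 5
Inverse = (1/5)·[[2, -1], [3, 1]]
= [[2/5, -1/5], [3/5, 1/5]]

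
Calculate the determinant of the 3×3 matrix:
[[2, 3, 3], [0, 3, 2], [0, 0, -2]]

Expansion along first row:
det = 2·det([[3,2],[0,-2]]) - 3·det([[0,2],[0,-2]]) + 3·det([[0,3],[0,0]])
    = 2·(3·-2 - 2·0) - 3·(0·-2 - 2·0) + 3·(0·0 - 3·0)
    = 2·-6 - 3·0 + 3·0
    = -12 + 0 + 0 = -12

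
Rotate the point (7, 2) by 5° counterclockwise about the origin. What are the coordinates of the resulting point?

Rotation matrix for 5°: [[cos 5°, -sin 5°], [sin 5°, cos 5°]] ≈ [[0.996195, -0.087156], [0.087156, 0.996195]]
[[0.996195, -0.087156], [0.087156, 0.996195]] × [7, 2]ᵀ ≈ [6.7991, 2.6025]ᵀ
Result: (6.7991, 2.6025)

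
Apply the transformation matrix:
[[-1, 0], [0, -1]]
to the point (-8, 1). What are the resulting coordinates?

Matrix multiplication:
[[-1, 0], [0, -1]] × [-8, 1]ᵀ
= [(-1)(-8) + (0)(1), (0)(-8) + (-1)(1)]ᵀ
= [8, -1]ᵀ
Result: (8, -1)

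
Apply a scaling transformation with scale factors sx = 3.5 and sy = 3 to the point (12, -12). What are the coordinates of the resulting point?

Scaling matrix:
[[3.50, 0], [0, 3]]
Result: (12 × 3.5, -12 × 3) = (42, -36)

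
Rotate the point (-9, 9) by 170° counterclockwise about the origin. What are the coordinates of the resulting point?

Rotation matrix for 170°: [[cos 170°, -sin 170°], [sin 170°, cos 170°]] ≈ [[-0.984808, -0.173648], [0.173648, -0.984808]]
[[-0.984808, -0.173648], [0.173648, -0.984808]] × [-9, 9]ᵀ ≈ [7.3004, -10.4261]ᵀ
Result: (7.3004, -10.4261)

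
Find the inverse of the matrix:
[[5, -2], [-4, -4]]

For [[a,b],[c,d]], inverse = (1/det)·[[d,-b],[-c,a]]
det = (5)(-4) - (-2)(-4) = -20 - 8 = -28
Inverse = (1/-28)·[[-4, 2], [4, 5]]
= [[1/7, -1/14], [-1/7, -5/28]]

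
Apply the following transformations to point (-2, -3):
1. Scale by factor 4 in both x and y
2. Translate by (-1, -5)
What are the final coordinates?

Step 1: Scale (-2, -3) by 4 → (-8, -12)
Step 2: Translate by (-1, -5) → (-9, -17)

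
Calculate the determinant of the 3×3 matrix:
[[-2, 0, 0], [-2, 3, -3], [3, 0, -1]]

Expansion along first row:
det = -2·det([[3,-3],[0,-1]]) - 0·det([[-2,-3],[3,-1]]) + 0·det([[-2,3],[3,0]])
    = -2·(3·-1 - -3·0) - 0·(-2·-1 - -3·3) + 0·(-2·0 - 3·3)
    = -2·-3 - 0·11 + 0·-9
    = 6 + 0 + 0 = 6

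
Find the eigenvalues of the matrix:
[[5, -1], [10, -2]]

Characteristic equation: det(A - λI) = 0
λ² - (trace)λ + (det) = 0
trace = 5 + -2 = 3, det = (5)(-2) - (-1)(10) = 0
λ² - (3)λ + (0) = 0
λ = (3 ± √((3)² - 4·(0))) / 2 = (3 ± √9) / 2
Solving: λ = 0, 3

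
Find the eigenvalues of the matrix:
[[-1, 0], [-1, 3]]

Characteristic equation: det(A - λI) = 0
λ² - (trace)λ + (det) = 0
trace = -1 + 3 = 2, det = (-1)(3) - (0)(-1) = -3
λ² - (2)λ + (-3) = 0
λ = (2 ± √((2)² - 4·(-3))) / 2 = (2 ± √16) / 2
Solving: λ = -1, 3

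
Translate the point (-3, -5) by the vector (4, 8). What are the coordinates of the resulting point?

Translation by (4, 8) (homogeneous matrix [[1, 0, 4], [0, 1, 8], [0, 0, 1]]):
x' = -3 + 4 = 1
y' = -5 + 8 = 3
Result: (1, 3)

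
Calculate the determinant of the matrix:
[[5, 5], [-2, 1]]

For a 2×2 matrix [[a, b], [c, d]], det = ad - bc
det = (5)(1) - (5)(-2) = 5 - -10 = 15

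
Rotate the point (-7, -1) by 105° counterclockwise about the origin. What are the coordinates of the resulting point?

Rotation matrix for 105°: [[cos 105°, -sin 105°], [sin 105°, cos 105°]] ≈ [[-0.258819, -0.965926], [0.965926, -0.258819]]
[[-0.258819, -0.965926], [0.965926, -0.258819]] × [-7, -1]ᵀ ≈ [2.7777, -6.5027]ᵀ
Result: (2.7777, -6.5027)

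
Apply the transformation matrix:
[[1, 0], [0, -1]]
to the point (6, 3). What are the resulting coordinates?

Matrix multiplication:
[[1, 0], [0, -1]] × [6, 3]ᵀ
= [(1)(6) + (0)(3), (0)(6) + (-1)(3)]ᵀ
= [6, -3]ᵀ
Result: (6, -3)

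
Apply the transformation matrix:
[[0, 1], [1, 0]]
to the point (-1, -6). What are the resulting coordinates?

Matrix multiplication:
[[0, 1], [1, 0]] × [-1, -6]ᵀ
= [(0)(-1) + (1)(-6), (1)(-1) + (0)(-6)]ᵀ
= [-6, -1]ᵀ
Result: (-6, -1)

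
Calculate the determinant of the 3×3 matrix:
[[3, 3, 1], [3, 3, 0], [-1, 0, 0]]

Expansion along first row:
det = 3·det([[3,0],[0,0]]) - 3·det([[3,0],[-1,0]]) + 1·det([[3,3],[-1,0]])
    = 3·(3·0 - 0·0) - 3·(3·0 - 0·-1) + 1·(3·0 - 3·-1)
    = 3·0 - 3·0 + 1·3
    = 0 + 0 + 3 = 3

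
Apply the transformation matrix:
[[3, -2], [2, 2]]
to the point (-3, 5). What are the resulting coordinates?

Matrix multiplication:
[[3, -2], [2, 2]] × [-3, 5]ᵀ
= [(3)(-3) + (-2)(5), (2)(-3) + (2)(5)]ᵀ
= [-19, 4]ᵀ
Result: (-19, 4)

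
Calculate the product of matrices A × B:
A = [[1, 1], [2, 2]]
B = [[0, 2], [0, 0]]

Matrix multiplication:
C[0][0] = 1×0 + 1×0 = 0
C[0][1] = 1×2 + 1×0 = 2
C[1][0] = 2×0 + 2×0 = 0
C[1][1] = 2×2 + 2×0 = 4
Result: [[0, 2], [0, 4]]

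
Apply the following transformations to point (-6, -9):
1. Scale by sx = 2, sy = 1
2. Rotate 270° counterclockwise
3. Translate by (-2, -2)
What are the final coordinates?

Step 1: Scale → (-12, -9)
Step 2: Rotate 270° → (-9, 12)
Step 3: Translate → (-11, 10)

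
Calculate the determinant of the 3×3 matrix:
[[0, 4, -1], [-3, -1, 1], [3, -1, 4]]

Expansion along first row:
det = 0·det([[-1,1],[-1,4]]) - 4·det([[-3,1],[3,4]]) + -1·det([[-3,-1],[3,-1]])
    = 0·(-1·4 - 1·-1) - 4·(-3·4 - 1·3) + -1·(-3·-1 - -1·3)
    = 0·-3 - 4·-15 + -1·6
    = 0 + 60 + -6 = 54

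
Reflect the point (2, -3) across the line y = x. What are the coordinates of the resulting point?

Reflection across line y = x: (2, -3) → (-3, 2)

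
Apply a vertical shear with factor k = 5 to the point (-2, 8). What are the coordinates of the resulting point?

Shear matrix for vertical shear with factor k = 5:
[[1, 0], [5, 1]]
Result: (-2, 8) → (-2, -2)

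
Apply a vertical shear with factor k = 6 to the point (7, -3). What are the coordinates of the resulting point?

Shear matrix for vertical shear with factor k = 6:
[[1, 0], [6, 1]]
Result: (7, -3) → (7, 39)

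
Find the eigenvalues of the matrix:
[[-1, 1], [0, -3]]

Characteristic equation: det(A - λI) = 0
λ² - (trace)λ + (det) = 0
trace = -1 + -3 = -4, det = (-1)(-3) - (1)(0) = 3
λ² - (-4)λ + (3) = 0
λ = (-4 ± √((-4)² - 4·(3))) / 2 = (-4 ± √4) / 2
Solving: λ = -3, -1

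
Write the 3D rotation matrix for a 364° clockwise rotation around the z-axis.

Rotation matrix for clockwise 364° around z-axis:
A clockwise rotation by 364° is a counterclockwise rotation by -364°.
cos(-364°) = 0.9976, sin(-364°) = -0.0698
Result: [[0.9976, 0.0698, 0], [-0.0698, 0.9976, 0], [0, 0, 1]]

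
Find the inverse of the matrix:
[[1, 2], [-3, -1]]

For [[a,b],[c,d]], inverse = (1/det)·[[d,-b],[-c,a]]
det = (1)(-1) - (2)(-3) = -1 - -6 = 5
Inverse = (1/5)·[[-1, -2], [3, 1]]
= [[-1/5, -2/5], [3/5, 1/5]]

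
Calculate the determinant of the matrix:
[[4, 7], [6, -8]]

For a 2×2 matrix [[a, b], [c, d]], det = ad - bc
det = (4)(-8) - (7)(6) = -32 - 42 = -74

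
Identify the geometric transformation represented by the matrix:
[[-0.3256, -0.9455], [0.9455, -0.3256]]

This matrix represents: rotation by 109° counterclockwise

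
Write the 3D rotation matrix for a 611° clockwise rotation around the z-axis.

Rotation matrix for clockwise 611° around z-axis:
A clockwise rotation by 611° is a counterclockwise rotation by -611°.
cos(-611°) = -0.3256, sin(-611°) = 0.9455
Result: [[-0.3256, -0.9455, 0], [0.9455, -0.3256, 0], [0, 0, 1]]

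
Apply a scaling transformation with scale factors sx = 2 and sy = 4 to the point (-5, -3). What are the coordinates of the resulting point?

Scaling matrix:
[[2, 0], [0, 4]]
Result: (-5 × 2, -3 × 4) = (-10, -12)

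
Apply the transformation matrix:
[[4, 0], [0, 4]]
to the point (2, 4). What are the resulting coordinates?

Matrix multiplication:
[[4, 0], [0, 4]] × [2, 4]ᵀ
= [(4)(2) + (0)(4), (0)(2) + (4)(4)]ᵀ
= [8, 16]ᵀ
Result: (8, 16)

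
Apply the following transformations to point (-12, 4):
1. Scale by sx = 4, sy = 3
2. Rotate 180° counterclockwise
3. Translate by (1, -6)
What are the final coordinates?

Step 1: Scale → (-48, 12)
Step 2: Rotate 180° → (48, -12)
Step 3: Translate → (49, -18)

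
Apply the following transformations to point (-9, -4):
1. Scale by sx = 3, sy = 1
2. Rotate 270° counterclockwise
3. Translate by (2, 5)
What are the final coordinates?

Step 1: Scale → (-27, -4)
Step 2: Rotate 270° → (-4, 27)
Step 3: Translate → (-2, 32)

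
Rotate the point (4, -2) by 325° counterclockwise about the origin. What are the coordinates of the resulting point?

Rotation matrix for 325°: [[cos 325°, -sin 325°], [sin 325°, cos 325°]] ≈ [[0.819152, 0.573576], [-0.573576, 0.819152]]
[[0.819152, 0.573576], [-0.573576, 0.819152]] × [4, -2]ᵀ ≈ [2.1295, -3.9326]ᵀ
Result: (2.1295, -3.9326)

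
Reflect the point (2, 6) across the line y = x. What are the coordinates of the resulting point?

Reflection across line y = x: (2, 6) → (6, 2)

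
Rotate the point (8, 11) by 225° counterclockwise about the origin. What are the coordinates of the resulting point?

Rotation matrix for 225°: [[cos 225°, -sin 225°], [sin 225°, cos 225°]] ≈ [[-0.707107, 0.707107], [-0.707107, -0.707107]]
[[-0.707107, 0.707107], [-0.707107, -0.707107]] × [8, 11]ᵀ ≈ [2.1213, -13.4350]ᵀ
Result: (2.1213, -13.4350)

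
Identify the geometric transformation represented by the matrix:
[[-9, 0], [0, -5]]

This matrix represents: non-uniform scaling by sx = -9, sy = -5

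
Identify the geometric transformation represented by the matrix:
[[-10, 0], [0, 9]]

This matrix represents: non-uniform scaling by sx = -10, sy = 9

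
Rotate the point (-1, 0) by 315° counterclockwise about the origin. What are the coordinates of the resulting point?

Rotation matrix for 315°: [[cos 315°, -sin 315°], [sin 315°, cos 315°]] ≈ [[0.707107, 0.707107], [-0.707107, 0.707107]]
[[0.707107, 0.707107], [-0.707107, 0.707107]] × [-1, 0]ᵀ ≈ [-0.7071, 0.7071]ᵀ
Result: (-0.7071, 0.7071)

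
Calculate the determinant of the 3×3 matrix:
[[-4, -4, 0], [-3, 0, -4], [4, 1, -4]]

Expansion along first row:
det = -4·det([[0,-4],[1,-4]]) - -4·det([[-3,-4],[4,-4]]) + 0·det([[-3,0],[4,1]])
    = -4·(0·-4 - -4·1) - -4·(-3·-4 - -4·4) + 0·(-3·1 - 0·4)
    = -4·4 - -4·28 + 0·-3
    = -16 + 112 + 0 = 96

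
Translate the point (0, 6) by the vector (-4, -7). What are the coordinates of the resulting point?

Translation by (-4, -7) (homogeneous matrix [[1, 0, -4], [0, 1, -7], [0, 0, 1]]):
x' = 0 + -4 = -4
y' = 6 + -7 = -1
Result: (-4, -1)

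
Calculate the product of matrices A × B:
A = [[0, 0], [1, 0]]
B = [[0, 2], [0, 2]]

Matrix multiplication:
C[0][0] = 0×0 + 0×0 = 0
C[0][1] = 0×2 + 0×2 = 0
C[1][0] = 1×0 + 0×0 = 0
C[1][1] = 1×2 + 0×2 = 2
Result: [[0, 0], [0, 2]]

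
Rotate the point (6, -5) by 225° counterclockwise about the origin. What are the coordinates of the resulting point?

Rotation matrix for 225°: [[cos 225°, -sin 225°], [sin 225°, cos 225°]] ≈ [[-0.707107, 0.707107], [-0.707107, -0.707107]]
[[-0.707107, 0.707107], [-0.707107, -0.707107]] × [6, -5]ᵀ ≈ [-7.7782, -0.7071]ᵀ
Result: (-7.7782, -0.7071)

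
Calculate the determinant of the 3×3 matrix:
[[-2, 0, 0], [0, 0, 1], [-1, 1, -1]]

Expansion along first row:
det = -2·det([[0,1],[1,-1]]) - 0·det([[0,1],[-1,-1]]) + 0·det([[0,0],[-1,1]])
    = -2·(0·-1 - 1·1) - 0·(0·-1 - 1·-1) + 0·(0·1 - 0·-1)
    = -2·-1 - 0·1 + 0·0
    = 2 + 0 + 0 = 2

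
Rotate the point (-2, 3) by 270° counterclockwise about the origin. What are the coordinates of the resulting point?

Rotation matrix for 270°: [[cos 270°, -sin 270°], [sin 270°, cos 270°]] = [[0, 1], [-1, 0]]
[[0, 1], [-1, 0]] × [-2, 3]ᵀ = [3, 2]ᵀ
Result: (3, 2)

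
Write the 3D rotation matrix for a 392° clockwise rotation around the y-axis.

Rotation matrix for clockwise 392° around y-axis:
A clockwise rotation by 392° is a counterclockwise rotation by -392°.
cos(-392°) = 0.8480, sin(-392°) = -0.5299
Result: [[0.8480, 0, -0.5299], [0, 1, 0], [0.5299, 0, 0.8480]]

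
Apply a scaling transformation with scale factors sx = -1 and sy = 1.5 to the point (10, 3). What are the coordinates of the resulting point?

Scaling matrix:
[[-1, 0], [0, 1.50]]
Result: (10 × -1, 3 × 1.5) = (-10, 4.5)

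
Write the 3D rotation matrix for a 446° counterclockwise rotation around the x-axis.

Rotation matrix for counterclockwise 446° around x-axis:
cos(446°) = 0.0698, sin(446°) = 0.9976
Result: [[1, 0, 0], [0, 0.0698, -0.9976], [0, 0.9976, 0.0698]]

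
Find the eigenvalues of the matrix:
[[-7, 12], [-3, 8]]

Characteristic equation: det(A - λI) = 0
λ² - (trace)λ + (det) = 0
trace = -7 + 8 = 1, det = (-7)(8) - (12)(-3) = -20
λ² - (1)λ + (-20) = 0
λ = (1 ± √((1)² - 4·(-20))) / 2 = (1 ± √81) / 2
Solving: λ = -4, 5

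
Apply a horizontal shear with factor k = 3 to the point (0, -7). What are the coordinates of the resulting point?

Shear matrix for horizontal shear with factor k = 3:
[[1, 3], [0, 1]]
Result: (0, -7) → (-21, -7)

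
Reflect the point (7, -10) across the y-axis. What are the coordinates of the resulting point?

Reflection across y-axis: (7, -10) → (-7, -10)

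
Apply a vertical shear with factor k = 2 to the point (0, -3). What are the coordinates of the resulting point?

Shear matrix for vertical shear with factor k = 2:
[[1, 0], [2, 1]]
Result: (0, -3) → (0, -3)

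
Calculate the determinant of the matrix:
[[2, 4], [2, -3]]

For a 2×2 matrix [[a, b], [c, d]], det = ad - bc
det = (2)(-3) - (4)(2) = -6 - 8 = -14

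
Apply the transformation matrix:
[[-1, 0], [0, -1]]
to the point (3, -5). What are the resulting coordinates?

Matrix multiplication:
[[-1, 0], [0, -1]] × [3, -5]ᵀ
= [(-1)(3) + (0)(-5), (0)(3) + (-1)(-5)]ᵀ
= [-3, 5]ᵀ
Result: (-3, 5)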